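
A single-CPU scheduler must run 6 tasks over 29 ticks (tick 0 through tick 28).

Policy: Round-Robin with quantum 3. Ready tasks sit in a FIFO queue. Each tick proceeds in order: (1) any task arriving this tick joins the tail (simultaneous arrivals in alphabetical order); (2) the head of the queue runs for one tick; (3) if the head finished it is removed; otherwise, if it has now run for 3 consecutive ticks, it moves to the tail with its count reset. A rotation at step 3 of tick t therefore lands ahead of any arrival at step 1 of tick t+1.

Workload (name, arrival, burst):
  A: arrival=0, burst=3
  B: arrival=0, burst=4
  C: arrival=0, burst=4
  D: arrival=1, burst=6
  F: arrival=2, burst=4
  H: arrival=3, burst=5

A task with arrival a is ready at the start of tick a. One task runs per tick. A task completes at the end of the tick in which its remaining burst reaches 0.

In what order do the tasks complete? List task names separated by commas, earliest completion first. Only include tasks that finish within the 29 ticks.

completion order = A, B, C, D, F, H

t=0: queue=[A,B,C] q_used=0 → run A
t=1: queue=[A,B,C,D] q_used=1 → run A
t=2: queue=[A,B,C,D,F] q_used=2 → run A
t=3: queue=[B,C,D,F,H] q_used=0 → run B
t=4: queue=[B,C,D,F,H] q_used=1 → run B
t=5: queue=[B,C,D,F,H] q_used=2 → run B
t=6: queue=[C,D,F,H,B] q_used=0 → run C
t=7: queue=[C,D,F,H,B] q_used=1 → run C
t=8: queue=[C,D,F,H,B] q_used=2 → run C
t=9: queue=[D,F,H,B,C] q_used=0 → run D
t=10: queue=[D,F,H,B,C] q_used=1 → run D
t=11: queue=[D,F,H,B,C] q_used=2 → run D
t=12: queue=[F,H,B,C,D] q_used=0 → run F
t=13: queue=[F,H,B,C,D] q_used=1 → run F
t=14: queue=[F,H,B,C,D] q_used=2 → run F
t=15: queue=[H,B,C,D,F] q_used=0 → run H
t=16: queue=[H,B,C,D,F] q_used=1 → run H
t=17: queue=[H,B,C,D,F] q_used=2 → run H
t=18: queue=[B,C,D,F,H] q_used=0 → run B
t=19: queue=[C,D,F,H] q_used=0 → run C
t=20: queue=[D,F,H] q_used=0 → run D
t=21: queue=[D,F,H] q_used=1 → run D
t=22: queue=[D,F,H] q_used=2 → run D
t=23: queue=[F,H] q_used=0 → run F
t=24: queue=[H] q_used=0 → run H
t=25: queue=[H] q_used=1 → run H
t=26: (idle)
t=27: (idle)
t=28: (idle)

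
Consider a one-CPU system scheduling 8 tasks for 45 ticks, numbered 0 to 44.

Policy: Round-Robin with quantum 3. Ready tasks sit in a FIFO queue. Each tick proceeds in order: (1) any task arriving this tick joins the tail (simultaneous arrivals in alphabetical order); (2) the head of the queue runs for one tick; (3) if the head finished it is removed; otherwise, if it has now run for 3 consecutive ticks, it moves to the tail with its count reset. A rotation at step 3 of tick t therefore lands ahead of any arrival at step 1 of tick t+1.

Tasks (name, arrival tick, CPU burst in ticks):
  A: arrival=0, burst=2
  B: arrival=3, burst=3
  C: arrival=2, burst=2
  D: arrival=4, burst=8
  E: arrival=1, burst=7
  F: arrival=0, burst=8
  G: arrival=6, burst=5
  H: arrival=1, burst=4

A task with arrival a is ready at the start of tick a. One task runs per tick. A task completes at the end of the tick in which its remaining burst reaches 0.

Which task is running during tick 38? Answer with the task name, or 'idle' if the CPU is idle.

t=0: queue=[A,F] q_used=0 → run A
t=1: queue=[A,F,E,H] q_used=1 → run A
t=2: queue=[F,E,H,C] q_used=0 → run F
t=3: queue=[F,E,H,C,B] q_used=1 → run F
t=4: queue=[F,E,H,C,B,D] q_used=2 → run F
t=5: queue=[E,H,C,B,D,F] q_used=0 → run E
t=6: queue=[E,H,C,B,D,F,G] q_used=1 → run E
t=7: queue=[E,H,C,B,D,F,G] q_used=2 → run E
t=8: queue=[H,C,B,D,F,G,E] q_used=0 → run H
t=9: queue=[H,C,B,D,F,G,E] q_used=1 → run H
t=10: queue=[H,C,B,D,F,G,E] q_used=2 → run H
t=11: queue=[C,B,D,F,G,E,H] q_used=0 → run C
t=12: queue=[C,B,D,F,G,E,H] q_used=1 → run C
t=13: queue=[B,D,F,G,E,H] q_used=0 → run B
t=14: queue=[B,D,F,G,E,H] q_used=1 → run B
t=15: queue=[B,D,F,G,E,H] q_used=2 → run B
t=16: queue=[D,F,G,E,H] q_used=0 → run D
t=17: queue=[D,F,G,E,H] q_used=1 → run D
t=18: queue=[D,F,G,E,H] q_used=2 → run D
t=19: queue=[F,G,E,H,D] q_used=0 → run F
t=20: queue=[F,G,E,H,D] q_used=1 → run F
t=21: queue=[F,G,E,H,D] q_used=2 → run F
t=22: queue=[G,E,H,D,F] q_used=0 → run G
t=23: queue=[G,E,H,D,F] q_used=1 → run G
t=24: queue=[G,E,H,D,F] q_used=2 → run G
t=25: queue=[E,H,D,F,G] q_used=0 → run E
t=26: queue=[E,H,D,F,G] q_used=1 → run E
t=27: queue=[E,H,D,F,G] q_used=2 → run E
t=28: queue=[H,D,F,G,E] q_used=0 → run H
t=29: queue=[D,F,G,E] q_used=0 → run D
t=30: queue=[D,F,G,E] q_used=1 → run D
t=31: queue=[D,F,G,E] q_used=2 → run D
t=32: queue=[F,G,E,D] q_used=0 → run F
t=33: queue=[F,G,E,D] q_used=1 → run F
t=34: queue=[G,E,D] q_used=0 → run G
t=35: queue=[G,E,D] q_used=1 → run G
t=36: queue=[E,D] q_used=0 → run E
t=37: queue=[D] q_used=0 → run D
t=38: queue=[D] q_used=1 → run D
t=39: (idle)
t=40: (idle)
t=41: (idle)
t=42: (idle)
t=43: (idle)
t=44: (idle)

running at tick 38 = D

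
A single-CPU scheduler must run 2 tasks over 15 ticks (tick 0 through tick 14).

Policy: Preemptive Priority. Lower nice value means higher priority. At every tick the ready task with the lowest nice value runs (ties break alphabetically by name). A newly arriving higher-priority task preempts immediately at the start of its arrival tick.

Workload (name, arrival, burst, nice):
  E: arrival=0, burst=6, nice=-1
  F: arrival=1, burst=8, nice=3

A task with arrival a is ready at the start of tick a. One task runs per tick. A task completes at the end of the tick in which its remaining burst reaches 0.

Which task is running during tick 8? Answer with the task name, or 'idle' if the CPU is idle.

t=0: ready={E} → run E
t=1: ready={E,F} → run E
t=2: ready={E,F} → run E
t=3: ready={E,F} → run E
t=4: ready={E,F} → run E
t=5: ready={E,F} → run E
t=6: ready={F} → run F
t=7: ready={F} → run F
t=8: ready={F} → run F
t=9: ready={F} → run F
t=10: ready={F} → run F
t=11: ready={F} → run F
t=12: ready={F} → run F
t=13: ready={F} → run F
t=14: (idle)

running at tick 8 = F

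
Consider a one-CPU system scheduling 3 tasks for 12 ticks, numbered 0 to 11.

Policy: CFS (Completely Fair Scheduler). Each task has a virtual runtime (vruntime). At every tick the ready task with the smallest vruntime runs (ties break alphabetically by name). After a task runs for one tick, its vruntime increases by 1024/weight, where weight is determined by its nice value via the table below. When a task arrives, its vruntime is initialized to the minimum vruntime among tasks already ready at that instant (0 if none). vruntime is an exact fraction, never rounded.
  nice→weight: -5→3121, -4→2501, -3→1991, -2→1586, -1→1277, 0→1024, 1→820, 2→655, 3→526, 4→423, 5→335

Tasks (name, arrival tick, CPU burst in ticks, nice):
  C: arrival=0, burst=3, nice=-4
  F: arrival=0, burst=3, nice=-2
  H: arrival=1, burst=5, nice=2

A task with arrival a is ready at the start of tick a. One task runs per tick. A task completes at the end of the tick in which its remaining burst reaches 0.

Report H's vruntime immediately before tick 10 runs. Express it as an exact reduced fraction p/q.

t=0: vr[C=0 F=0] → run C
t=1: vr[C=1024/2501 F=0 H=0] → run F
t=2: vr[C=1024/2501 F=512/793 H=0] → run H
t=3: vr[C=1024/2501 F=512/793 H=1024/655] → run C
t=4: vr[C=2048/2501 F=512/793 H=1024/655] → run F
t=5: vr[C=2048/2501 F=1024/793 H=1024/655] → run C
t=6: vr[F=1024/793 H=1024/655] → run F
t=7: vr[H=1024/655] → run H
t=8: vr[H=2048/655] → run H
t=9: vr[H=3072/655] → run H
t=10: vr[H=4096/655] → run H
t=11: (idle)

vruntime(H, start of tick 10) = 4096/655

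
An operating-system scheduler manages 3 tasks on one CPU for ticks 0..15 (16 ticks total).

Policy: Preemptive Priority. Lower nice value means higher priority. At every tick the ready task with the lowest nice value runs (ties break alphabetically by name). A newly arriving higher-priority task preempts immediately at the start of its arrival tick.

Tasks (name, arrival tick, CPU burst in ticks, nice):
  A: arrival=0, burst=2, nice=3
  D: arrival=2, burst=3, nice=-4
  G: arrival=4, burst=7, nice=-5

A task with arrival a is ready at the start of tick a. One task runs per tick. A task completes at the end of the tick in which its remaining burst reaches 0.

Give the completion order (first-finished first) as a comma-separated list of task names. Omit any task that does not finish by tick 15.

completion order = A, G, D

t=0: ready={A} → run A
t=1: ready={A} → run A
t=2: ready={D} → run D
t=3: ready={D} → run D
t=4: ready={D,G} → run G
t=5: ready={D,G} → run G
t=6: ready={D,G} → run G
t=7: ready={D,G} → run G
t=8: ready={D,G} → run G
t=9: ready={D,G} → run G
t=10: ready={D,G} → run G
t=11: ready={D} → run D
t=12: (idle)
t=13: (idle)
t=14: (idle)
t=15: (idle)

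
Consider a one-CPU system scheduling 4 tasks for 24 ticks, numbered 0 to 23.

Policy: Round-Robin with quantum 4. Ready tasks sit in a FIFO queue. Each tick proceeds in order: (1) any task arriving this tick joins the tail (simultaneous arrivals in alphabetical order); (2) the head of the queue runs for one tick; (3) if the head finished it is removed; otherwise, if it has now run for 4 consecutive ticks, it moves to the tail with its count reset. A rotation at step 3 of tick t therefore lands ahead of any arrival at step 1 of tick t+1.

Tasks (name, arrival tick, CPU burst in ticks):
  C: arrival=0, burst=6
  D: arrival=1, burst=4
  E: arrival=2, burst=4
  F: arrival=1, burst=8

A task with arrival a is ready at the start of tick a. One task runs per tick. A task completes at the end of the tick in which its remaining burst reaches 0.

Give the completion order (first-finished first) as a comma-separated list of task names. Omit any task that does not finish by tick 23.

t=0: queue=[C] q_used=0 → run C
t=1: queue=[C,D,F] q_used=1 → run C
t=2: queue=[C,D,F,E] q_used=2 → run C
t=3: queue=[C,D,F,E] q_used=3 → run C
t=4: queue=[D,F,E,C] q_used=0 → run D
t=5: queue=[D,F,E,C] q_used=1 → run D
t=6: queue=[D,F,E,C] q_used=2 → run D
t=7: queue=[D,F,E,C] q_used=3 → run D
t=8: queue=[F,E,C] q_used=0 → run F
t=9: queue=[F,E,C] q_used=1 → run F
t=10: queue=[F,E,C] q_used=2 → run F
t=11: queue=[F,E,C] q_used=3 → run F
t=12: queue=[E,C,F] q_used=0 → run E
t=13: queue=[E,C,F] q_used=1 → run E
t=14: queue=[E,C,F] q_used=2 → run E
t=15: queue=[E,C,F] q_used=3 → run E
t=16: queue=[C,F] q_used=0 → run C
t=17: queue=[C,F] q_used=1 → run C
t=18: queue=[F] q_used=0 → run F
t=19: queue=[F] q_used=1 → run F
t=20: queue=[F] q_used=2 → run F
t=21: queue=[F] q_used=3 → run F
t=22: (idle)
t=23: (idle)

completion order = D, E, C, F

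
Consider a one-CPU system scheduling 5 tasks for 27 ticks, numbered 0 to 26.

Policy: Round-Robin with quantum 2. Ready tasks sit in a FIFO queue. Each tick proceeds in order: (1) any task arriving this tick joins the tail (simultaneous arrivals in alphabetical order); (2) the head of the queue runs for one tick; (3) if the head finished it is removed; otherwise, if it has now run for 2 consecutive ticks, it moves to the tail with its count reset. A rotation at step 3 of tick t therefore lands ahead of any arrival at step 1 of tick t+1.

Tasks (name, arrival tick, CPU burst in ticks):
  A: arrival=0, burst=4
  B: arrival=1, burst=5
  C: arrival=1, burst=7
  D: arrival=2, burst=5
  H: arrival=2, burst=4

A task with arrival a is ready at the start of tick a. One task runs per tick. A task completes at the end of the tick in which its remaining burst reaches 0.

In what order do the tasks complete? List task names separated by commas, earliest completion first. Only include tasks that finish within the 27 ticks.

t=0: queue=[A] q_used=0 → run A
t=1: queue=[A,B,C] q_used=1 → run A
t=2: queue=[B,C,A,D,H] q_used=0 → run B
t=3: queue=[B,C,A,D,H] q_used=1 → run B
t=4: queue=[C,A,D,H,B] q_used=0 → run C
t=5: queue=[C,A,D,H,B] q_used=1 → run C
t=6: queue=[A,D,H,B,C] q_used=0 → run A
t=7: queue=[A,D,H,B,C] q_used=1 → run A
t=8: queue=[D,H,B,C] q_used=0 → run D
t=9: queue=[D,H,B,C] q_used=1 → run D
t=10: queue=[H,B,C,D] q_used=0 → run H
t=11: queue=[H,B,C,D] q_used=1 → run H
t=12: queue=[B,C,D,H] q_used=0 → run B
t=13: queue=[B,C,D,H] q_used=1 → run B
t=14: queue=[C,D,H,B] q_used=0 → run C
t=15: queue=[C,D,H,B] q_used=1 → run C
t=16: queue=[D,H,B,C] q_used=0 → run D
t=17: queue=[D,H,B,C] q_used=1 → run D
t=18: queue=[H,B,C,D] q_used=0 → run H
t=19: queue=[H,B,C,D] q_used=1 → run H
t=20: queue=[B,C,D] q_used=0 → run B
t=21: queue=[C,D] q_used=0 → run C
t=22: queue=[C,D] q_used=1 → run C
t=23: queue=[D,C] q_used=0 → run D
t=24: queue=[C] q_used=0 → run C
t=25: (idle)
t=26: (idle)

completion order = A, H, B, D, C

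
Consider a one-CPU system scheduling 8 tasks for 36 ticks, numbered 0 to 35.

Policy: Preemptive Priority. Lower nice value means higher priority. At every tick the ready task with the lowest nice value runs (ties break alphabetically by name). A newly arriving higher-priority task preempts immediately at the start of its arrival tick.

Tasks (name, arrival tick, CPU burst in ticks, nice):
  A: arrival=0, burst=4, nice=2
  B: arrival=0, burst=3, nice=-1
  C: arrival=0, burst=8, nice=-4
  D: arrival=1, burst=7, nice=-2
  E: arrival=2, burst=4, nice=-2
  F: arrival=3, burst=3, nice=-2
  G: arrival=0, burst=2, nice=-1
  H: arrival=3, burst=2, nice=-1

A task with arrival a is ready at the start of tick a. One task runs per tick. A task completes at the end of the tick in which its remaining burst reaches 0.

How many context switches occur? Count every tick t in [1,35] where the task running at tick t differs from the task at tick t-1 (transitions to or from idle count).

t=0: ready={A,B,C,G} → run C
t=1: ready={A,B,C,D,G} → run C
t=2: ready={A,B,C,D,E,G} → run C
t=3: ready={A,B,C,D,E,F,G,H} → run C
t=4: ready={A,B,C,D,E,F,G,H} → run C
t=5: ready={A,B,C,D,E,F,G,H} → run C
t=6: ready={A,B,C,D,E,F,G,H} → run C
t=7: ready={A,B,C,D,E,F,G,H} → run C
t=8: ready={A,B,D,E,F,G,H} → run D
t=9: ready={A,B,D,E,F,G,H} → run D
t=10: ready={A,B,D,E,F,G,H} → run D
t=11: ready={A,B,D,E,F,G,H} → run D
t=12: ready={A,B,D,E,F,G,H} → run D
t=13: ready={A,B,D,E,F,G,H} → run D
t=14: ready={A,B,D,E,F,G,H} → run D
t=15: ready={A,B,E,F,G,H} → run E
t=16: ready={A,B,E,F,G,H} → run E
t=17: ready={A,B,E,F,G,H} → run E
t=18: ready={A,B,E,F,G,H} → run E
t=19: ready={A,B,F,G,H} → run F
t=20: ready={A,B,F,G,H} → run F
t=21: ready={A,B,F,G,H} → run F
t=22: ready={A,B,G,H} → run B
t=23: ready={A,B,G,H} → run B
t=24: ready={A,B,G,H} → run B
t=25: ready={A,G,H} → run G
t=26: ready={A,G,H} → run G
t=27: ready={A,H} → run H
t=28: ready={A,H} → run H
t=29: ready={A} → run A
t=30: ready={A} → run A
t=31: ready={A} → run A
t=32: ready={A} → run A
t=33: (idle)
t=34: (idle)
t=35: (idle)

context switches = 8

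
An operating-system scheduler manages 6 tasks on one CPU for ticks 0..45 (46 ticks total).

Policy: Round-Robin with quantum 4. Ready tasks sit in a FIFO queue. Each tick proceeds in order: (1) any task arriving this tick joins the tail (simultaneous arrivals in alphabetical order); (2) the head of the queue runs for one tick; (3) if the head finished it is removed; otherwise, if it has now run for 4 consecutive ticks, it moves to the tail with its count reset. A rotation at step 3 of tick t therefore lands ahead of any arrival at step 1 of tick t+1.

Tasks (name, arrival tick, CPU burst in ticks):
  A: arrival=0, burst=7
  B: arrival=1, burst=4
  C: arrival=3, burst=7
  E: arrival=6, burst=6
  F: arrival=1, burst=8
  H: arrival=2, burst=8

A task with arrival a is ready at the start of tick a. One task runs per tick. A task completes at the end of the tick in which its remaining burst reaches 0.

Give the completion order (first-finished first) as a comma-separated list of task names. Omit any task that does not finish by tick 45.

completion order = B, A, F, H, C, E

t=0: queue=[A] q_used=0 → run A
t=1: queue=[A,B,F] q_used=1 → run A
t=2: queue=[A,B,F,H] q_used=2 → run A
t=3: queue=[A,B,F,H,C] q_used=3 → run A
t=4: queue=[B,F,H,C,A] q_used=0 → run B
t=5: queue=[B,F,H,C,A] q_used=1 → run B
t=6: queue=[B,F,H,C,A,E] q_used=2 → run B
t=7: queue=[B,F,H,C,A,E] q_used=3 → run B
t=8: queue=[F,H,C,A,E] q_used=0 → run F
t=9: queue=[F,H,C,A,E] q_used=1 → run F
t=10: queue=[F,H,C,A,E] q_used=2 → run F
t=11: queue=[F,H,C,A,E] q_used=3 → run F
t=12: queue=[H,C,A,E,F] q_used=0 → run H
t=13: queue=[H,C,A,E,F] q_used=1 → run H
t=14: queue=[H,C,A,E,F] q_used=2 → run H
t=15: queue=[H,C,A,E,F] q_used=3 → run H
t=16: queue=[C,A,E,F,H] q_used=0 → run C
t=17: queue=[C,A,E,F,H] q_used=1 → run C
t=18: queue=[C,A,E,F,H] q_used=2 → run C
t=19: queue=[C,A,E,F,H] q_used=3 → run C
t=20: queue=[A,E,F,H,C] q_used=0 → run A
t=21: queue=[A,E,F,H,C] q_used=1 → run A
t=22: queue=[A,E,F,H,C] q_used=2 → run A
t=23: queue=[E,F,H,C] q_used=0 → run E
t=24: queue=[E,F,H,C] q_used=1 → run E
t=25: queue=[E,F,H,C] q_used=2 → run E
t=26: queue=[E,F,H,C] q_used=3 → run E
t=27: queue=[F,H,C,E] q_used=0 → run F
t=28: queue=[F,H,C,E] q_used=1 → run F
t=29: queue=[F,H,C,E] q_used=2 → run F
t=30: queue=[F,H,C,E] q_used=3 → run F
t=31: queue=[H,C,E] q_used=0 → run H
t=32: queue=[H,C,E] q_used=1 → run H
t=33: queue=[H,C,E] q_used=2 → run H
t=34: queue=[H,C,E] q_used=3 → run H
t=35: queue=[C,E] q_used=0 → run C
t=36: queue=[C,E] q_used=1 → run C
t=37: queue=[C,E] q_used=2 → run C
t=38: queue=[E] q_used=0 → run E
t=39: queue=[E] q_used=1 → run E
t=40: (idle)
t=41: (idle)
t=42: (idle)
t=43: (idle)
t=44: (idle)
t=45: (idle)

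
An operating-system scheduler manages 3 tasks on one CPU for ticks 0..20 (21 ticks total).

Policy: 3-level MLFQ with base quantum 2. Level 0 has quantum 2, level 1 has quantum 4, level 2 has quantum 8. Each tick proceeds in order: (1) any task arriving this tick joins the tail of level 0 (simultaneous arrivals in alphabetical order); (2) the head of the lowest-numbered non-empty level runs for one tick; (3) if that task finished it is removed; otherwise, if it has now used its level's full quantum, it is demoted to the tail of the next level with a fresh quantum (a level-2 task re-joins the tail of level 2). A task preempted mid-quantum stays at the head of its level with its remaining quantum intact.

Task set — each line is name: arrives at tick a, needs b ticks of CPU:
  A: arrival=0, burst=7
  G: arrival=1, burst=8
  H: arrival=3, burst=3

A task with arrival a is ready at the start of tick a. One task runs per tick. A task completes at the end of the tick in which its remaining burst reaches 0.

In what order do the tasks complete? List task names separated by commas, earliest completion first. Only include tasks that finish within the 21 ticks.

completion order = H, A, G

t=0: L0/L1/L2 = A/-/- → run A
t=1: L0/L1/L2 = AG/-/- → run A
t=2: L0/L1/L2 = G/A/- → run G
t=3: L0/L1/L2 = GH/A/- → run G
t=4: L0/L1/L2 = H/AG/- → run H
t=5: L0/L1/L2 = H/AG/- → run H
t=6: L0/L1/L2 = -/AGH/- → run A
t=7: L0/L1/L2 = -/AGH/- → run A
t=8: L0/L1/L2 = -/AGH/- → run A
t=9: L0/L1/L2 = -/AGH/- → run A
t=10: L0/L1/L2 = -/GH/A → run G
t=11: L0/L1/L2 = -/GH/A → run G
t=12: L0/L1/L2 = -/GH/A → run G
t=13: L0/L1/L2 = -/GH/A → run G
t=14: L0/L1/L2 = -/H/AG → run H
t=15: L0/L1/L2 = -/-/AG → run A
t=16: L0/L1/L2 = -/-/G → run G
t=17: L0/L1/L2 = -/-/G → run G
t=18: (idle)
t=19: (idle)
t=20: (idle)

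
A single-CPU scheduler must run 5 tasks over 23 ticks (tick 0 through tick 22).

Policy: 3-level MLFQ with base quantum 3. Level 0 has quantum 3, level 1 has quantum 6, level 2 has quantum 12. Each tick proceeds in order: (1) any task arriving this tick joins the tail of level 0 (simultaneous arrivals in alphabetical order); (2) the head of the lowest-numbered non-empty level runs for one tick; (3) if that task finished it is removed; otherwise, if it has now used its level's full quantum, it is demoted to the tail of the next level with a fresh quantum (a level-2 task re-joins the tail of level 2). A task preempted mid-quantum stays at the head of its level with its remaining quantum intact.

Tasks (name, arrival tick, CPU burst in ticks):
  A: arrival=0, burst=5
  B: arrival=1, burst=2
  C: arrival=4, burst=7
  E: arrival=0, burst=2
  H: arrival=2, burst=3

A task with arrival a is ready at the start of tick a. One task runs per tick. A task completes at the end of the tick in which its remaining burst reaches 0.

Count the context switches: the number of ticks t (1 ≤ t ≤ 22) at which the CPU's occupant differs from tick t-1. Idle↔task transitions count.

t=0: L0/L1/L2 = AE/-/- → run A
t=1: L0/L1/L2 = AEB/-/- → run A
t=2: L0/L1/L2 = AEBH/-/- → run A
t=3: L0/L1/L2 = EBH/A/- → run E
t=4: L0/L1/L2 = EBHC/A/- → run E
t=5: L0/L1/L2 = BHC/A/- → run B
t=6: L0/L1/L2 = BHC/A/- → run B
t=7: L0/L1/L2 = HC/A/- → run H
t=8: L0/L1/L2 = HC/A/- → run H
t=9: L0/L1/L2 = HC/A/- → run H
t=10: L0/L1/L2 = C/A/- → run C
t=11: L0/L1/L2 = C/A/- → run C
t=12: L0/L1/L2 = C/A/- → run C
t=13: L0/L1/L2 = -/AC/- → run A
t=14: L0/L1/L2 = -/AC/- → run A
t=15: L0/L1/L2 = -/C/- → run C
t=16: L0/L1/L2 = -/C/- → run C
t=17: L0/L1/L2 = -/C/- → run C
t=18: L0/L1/L2 = -/C/- → run C
t=19: (idle)
t=20: (idle)
t=21: (idle)
t=22: (idle)

context switches = 7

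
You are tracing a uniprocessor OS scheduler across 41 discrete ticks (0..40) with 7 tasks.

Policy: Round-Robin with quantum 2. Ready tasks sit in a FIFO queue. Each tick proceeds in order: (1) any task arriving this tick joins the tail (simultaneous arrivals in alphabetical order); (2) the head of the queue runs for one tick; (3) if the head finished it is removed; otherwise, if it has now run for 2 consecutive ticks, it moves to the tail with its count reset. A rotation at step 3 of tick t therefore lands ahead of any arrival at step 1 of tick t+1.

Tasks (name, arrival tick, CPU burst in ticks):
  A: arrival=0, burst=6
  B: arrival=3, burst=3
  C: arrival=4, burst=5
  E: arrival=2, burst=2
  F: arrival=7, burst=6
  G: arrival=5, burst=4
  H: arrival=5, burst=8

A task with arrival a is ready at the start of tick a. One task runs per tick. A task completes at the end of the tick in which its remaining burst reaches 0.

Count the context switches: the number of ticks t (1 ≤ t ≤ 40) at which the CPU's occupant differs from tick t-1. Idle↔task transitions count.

context switches = 17

t=0: queue=[A] q_used=0 → run A
t=1: queue=[A] q_used=1 → run A
t=2: queue=[A,E] q_used=0 → run A
t=3: queue=[A,E,B] q_used=1 → run A
t=4: queue=[E,B,A,C] q_used=0 → run E
t=5: queue=[E,B,A,C,G,H] q_used=1 → run E
t=6: queue=[B,A,C,G,H] q_used=0 → run B
t=7: queue=[B,A,C,G,H,F] q_used=1 → run B
t=8: queue=[A,C,G,H,F,B] q_used=0 → run A
t=9: queue=[A,C,G,H,F,B] q_used=1 → run A
t=10: queue=[C,G,H,F,B] q_used=0 → run C
t=11: queue=[C,G,H,F,B] q_used=1 → run C
t=12: queue=[G,H,F,B,C] q_used=0 → run G
t=13: queue=[G,H,F,B,C] q_used=1 → run G
t=14: queue=[H,F,B,C,G] q_used=0 → run H
t=15: queue=[H,F,B,C,G] q_used=1 → run H
t=16: queue=[F,B,C,G,H] q_used=0 → run F
t=17: queue=[F,B,C,G,H] q_used=1 → run F
t=18: queue=[B,C,G,H,F] q_used=0 → run B
t=19: queue=[C,G,H,F] q_used=0 → run C
t=20: queue=[C,G,H,F] q_used=1 → run C
t=21: queue=[G,H,F,C] q_used=0 → run G
t=22: queue=[G,H,F,C] q_used=1 → run G
t=23: queue=[H,F,C] q_used=0 → run H
t=24: queue=[H,F,C] q_used=1 → run H
t=25: queue=[F,C,H] q_used=0 → run F
t=26: queue=[F,C,H] q_used=1 → run F
t=27: queue=[C,H,F] q_used=0 → run C
t=28: queue=[H,F] q_used=0 → run H
t=29: queue=[H,F] q_used=1 → run H
t=30: queue=[F,H] q_used=0 → run F
t=31: queue=[F,H] q_used=1 → run F
t=32: queue=[H] q_used=0 → run H
t=33: queue=[H] q_used=1 → run H
t=34: (idle)
t=35: (idle)
t=36: (idle)
t=37: (idle)
t=38: (idle)
t=39: (idle)
t=40: (idle)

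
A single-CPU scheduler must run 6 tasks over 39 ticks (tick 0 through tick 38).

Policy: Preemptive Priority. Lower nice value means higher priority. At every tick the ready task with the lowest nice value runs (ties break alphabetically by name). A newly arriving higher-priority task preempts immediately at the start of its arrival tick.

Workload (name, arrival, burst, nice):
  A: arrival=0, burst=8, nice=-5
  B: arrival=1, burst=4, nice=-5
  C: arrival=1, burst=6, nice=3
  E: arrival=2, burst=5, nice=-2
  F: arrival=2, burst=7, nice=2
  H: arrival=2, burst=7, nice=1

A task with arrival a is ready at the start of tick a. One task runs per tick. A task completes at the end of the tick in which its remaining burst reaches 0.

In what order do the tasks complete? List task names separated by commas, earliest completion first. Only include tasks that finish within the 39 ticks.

t=0: ready={A} → run A
t=1: ready={A,B,C} → run A
t=2: ready={A,B,C,E,F,H} → run A
t=3: ready={A,B,C,E,F,H} → run A
t=4: ready={A,B,C,E,F,H} → run A
t=5: ready={A,B,C,E,F,H} → run A
t=6: ready={A,B,C,E,F,H} → run A
t=7: ready={A,B,C,E,F,H} → run A
t=8: ready={B,C,E,F,H} → run B
t=9: ready={B,C,E,F,H} → run B
t=10: ready={B,C,E,F,H} → run B
t=11: ready={B,C,E,F,H} → run B
t=12: ready={C,E,F,H} → run E
t=13: ready={C,E,F,H} → run E
t=14: ready={C,E,F,H} → run E
t=15: ready={C,E,F,H} → run E
t=16: ready={C,E,F,H} → run E
t=17: ready={C,F,H} → run H
t=18: ready={C,F,H} → run H
t=19: ready={C,F,H} → run H
t=20: ready={C,F,H} → run H
t=21: ready={C,F,H} → run H
t=22: ready={C,F,H} → run H
t=23: ready={C,F,H} → run H
t=24: ready={C,F} → run F
t=25: ready={C,F} → run F
t=26: ready={C,F} → run F
t=27: ready={C,F} → run F
t=28: ready={C,F} → run F
t=29: ready={C,F} → run F
t=30: ready={C,F} → run F
t=31: ready={C} → run C
t=32: ready={C} → run C
t=33: ready={C} → run C
t=34: ready={C} → run C
t=35: ready={C} → run C
t=36: ready={C} → run C
t=37: (idle)
t=38: (idle)

completion order = A, B, E, H, F, C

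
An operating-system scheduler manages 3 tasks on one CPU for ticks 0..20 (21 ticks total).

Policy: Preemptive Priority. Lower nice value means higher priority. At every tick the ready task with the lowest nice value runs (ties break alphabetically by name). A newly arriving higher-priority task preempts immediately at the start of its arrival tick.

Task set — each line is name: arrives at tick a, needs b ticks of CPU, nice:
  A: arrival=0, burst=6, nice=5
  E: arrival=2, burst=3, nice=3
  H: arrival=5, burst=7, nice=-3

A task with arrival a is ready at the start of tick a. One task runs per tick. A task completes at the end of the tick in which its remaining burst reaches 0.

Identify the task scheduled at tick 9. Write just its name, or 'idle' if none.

running at tick 9 = H

t=0: ready={A} → run A
t=1: ready={A} → run A
t=2: ready={A,E} → run E
t=3: ready={A,E} → run E
t=4: ready={A,E} → run E
t=5: ready={A,H} → run H
t=6: ready={A,H} → run H
t=7: ready={A,H} → run H
t=8: ready={A,H} → run H
t=9: ready={A,H} → run H
t=10: ready={A,H} → run H
t=11: ready={A,H} → run H
t=12: ready={A} → run A
t=13: ready={A} → run A
t=14: ready={A} → run A
t=15: ready={A} → run A
t=16: (idle)
t=17: (idle)
t=18: (idle)
t=19: (idle)
t=20: (idle)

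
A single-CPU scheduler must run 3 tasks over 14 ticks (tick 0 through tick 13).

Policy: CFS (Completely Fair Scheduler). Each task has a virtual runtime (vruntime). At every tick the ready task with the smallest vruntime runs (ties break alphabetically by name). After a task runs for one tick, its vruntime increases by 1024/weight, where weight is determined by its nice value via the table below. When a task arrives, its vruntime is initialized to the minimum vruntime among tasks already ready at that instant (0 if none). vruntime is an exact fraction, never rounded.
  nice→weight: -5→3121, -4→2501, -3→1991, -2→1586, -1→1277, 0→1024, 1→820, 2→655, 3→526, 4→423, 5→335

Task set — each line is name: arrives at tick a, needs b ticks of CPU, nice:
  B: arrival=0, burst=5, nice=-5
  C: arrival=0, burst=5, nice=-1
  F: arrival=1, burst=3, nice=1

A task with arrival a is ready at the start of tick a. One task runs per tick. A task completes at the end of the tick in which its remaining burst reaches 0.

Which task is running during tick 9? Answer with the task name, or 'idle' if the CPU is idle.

running at tick 9 = C

t=0: vr[B=0 C=0] → run B
t=1: vr[B=1024/3121 C=0 F=0] → run C
t=2: vr[B=1024/3121 C=1024/1277 F=0] → run F
t=3: vr[B=1024/3121 C=1024/1277 F=256/205] → run B
t=4: vr[B=2048/3121 C=1024/1277 F=256/205] → run B
t=5: vr[B=3072/3121 C=1024/1277 F=256/205] → run C
t=6: vr[B=3072/3121 C=2048/1277 F=256/205] → run B
t=7: vr[B=4096/3121 C=2048/1277 F=256/205] → run F
t=8: vr[B=4096/3121 C=2048/1277 F=512/205] → run B
t=9: vr[C=2048/1277 F=512/205] → run C
t=10: vr[C=3072/1277 F=512/205] → run C
t=11: vr[C=4096/1277 F=512/205] → run F
t=12: vr[C=4096/1277] → run C
t=13: (idle)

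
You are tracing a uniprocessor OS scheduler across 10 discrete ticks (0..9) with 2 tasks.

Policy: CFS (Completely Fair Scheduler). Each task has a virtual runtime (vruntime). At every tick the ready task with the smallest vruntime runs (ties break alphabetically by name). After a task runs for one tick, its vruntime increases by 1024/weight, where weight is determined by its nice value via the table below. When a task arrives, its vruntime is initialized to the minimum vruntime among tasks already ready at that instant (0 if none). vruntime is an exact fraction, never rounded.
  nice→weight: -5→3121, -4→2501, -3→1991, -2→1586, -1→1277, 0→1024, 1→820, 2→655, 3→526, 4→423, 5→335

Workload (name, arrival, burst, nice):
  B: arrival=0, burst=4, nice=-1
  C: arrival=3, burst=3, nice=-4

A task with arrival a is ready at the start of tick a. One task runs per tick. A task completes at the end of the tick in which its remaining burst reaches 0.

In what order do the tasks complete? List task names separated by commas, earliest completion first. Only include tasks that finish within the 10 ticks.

t=0: vr[B=0] → run B
t=1: vr[B=1024/1277] → run B
t=2: vr[B=2048/1277] → run B
t=3: vr[B=3072/1277 C=3072/1277] → run B
t=4: vr[C=3072/1277] → run C
t=5: vr[C=8990720/3193777] → run C
t=6: vr[C=10298368/3193777] → run C
t=7: (idle)
t=8: (idle)
t=9: (idle)

completion order = B, C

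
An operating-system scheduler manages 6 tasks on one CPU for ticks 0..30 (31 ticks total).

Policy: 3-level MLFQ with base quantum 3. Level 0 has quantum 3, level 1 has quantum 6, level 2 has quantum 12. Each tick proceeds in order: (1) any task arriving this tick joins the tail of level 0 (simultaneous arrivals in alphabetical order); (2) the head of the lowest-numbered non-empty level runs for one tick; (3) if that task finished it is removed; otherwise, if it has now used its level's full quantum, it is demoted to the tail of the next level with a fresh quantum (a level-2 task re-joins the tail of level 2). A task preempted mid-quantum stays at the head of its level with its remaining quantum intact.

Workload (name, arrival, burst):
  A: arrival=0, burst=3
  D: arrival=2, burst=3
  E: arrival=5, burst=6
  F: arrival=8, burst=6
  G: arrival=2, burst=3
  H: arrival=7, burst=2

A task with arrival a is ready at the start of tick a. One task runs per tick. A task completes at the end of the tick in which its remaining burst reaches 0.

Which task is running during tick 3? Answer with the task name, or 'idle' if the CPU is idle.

t=0: L0/L1/L2 = A/-/- → run A
t=1: L0/L1/L2 = A/-/- → run A
t=2: L0/L1/L2 = ADG/-/- → run A
t=3: L0/L1/L2 = DG/-/- → run D
t=4: L0/L1/L2 = DG/-/- → run D
t=5: L0/L1/L2 = DGE/-/- → run D
t=6: L0/L1/L2 = GE/-/- → run G
t=7: L0/L1/L2 = GEH/-/- → run G
t=8: L0/L1/L2 = GEHF/-/- → run G
t=9: L0/L1/L2 = EHF/-/- → run E
t=10: L0/L1/L2 = EHF/-/- → run E
t=11: L0/L1/L2 = EHF/-/- → run E
t=12: L0/L1/L2 = HF/E/- → run H
t=13: L0/L1/L2 = HF/E/- → run H
t=14: L0/L1/L2 = F/E/- → run F
t=15: L0/L1/L2 = F/E/- → run F
t=16: L0/L1/L2 = F/E/- → run F
t=17: L0/L1/L2 = -/EF/- → run E
t=18: L0/L1/L2 = -/EF/- → run E
t=19: L0/L1/L2 = -/EF/- → run E
t=20: L0/L1/L2 = -/F/- → run F
t=21: L0/L1/L2 = -/F/- → run F
t=22: L0/L1/L2 = -/F/- → run F
t=23: (idle)
t=24: (idle)
t=25: (idle)
t=26: (idle)
t=27: (idle)
t=28: (idle)
t=29: (idle)
t=30: (idle)

running at tick 3 = D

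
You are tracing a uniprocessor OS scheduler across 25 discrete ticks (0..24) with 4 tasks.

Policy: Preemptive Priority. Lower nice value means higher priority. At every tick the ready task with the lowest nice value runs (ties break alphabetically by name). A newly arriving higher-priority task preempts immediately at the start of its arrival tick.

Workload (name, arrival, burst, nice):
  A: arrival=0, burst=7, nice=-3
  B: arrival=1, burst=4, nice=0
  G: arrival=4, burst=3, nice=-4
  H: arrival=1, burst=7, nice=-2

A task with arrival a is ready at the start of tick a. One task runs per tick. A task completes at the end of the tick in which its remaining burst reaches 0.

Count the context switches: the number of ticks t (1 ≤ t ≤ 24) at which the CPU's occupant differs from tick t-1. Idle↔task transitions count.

t=0: ready={A} → run A
t=1: ready={A,B,H} → run A
t=2: ready={A,B,H} → run A
t=3: ready={A,B,H} → run A
t=4: ready={A,B,G,H} → run G
t=5: ready={A,B,G,H} → run G
t=6: ready={A,B,G,H} → run G
t=7: ready={A,B,H} → run A
t=8: ready={A,B,H} → run A
t=9: ready={A,B,H} → run A
t=10: ready={B,H} → run H
t=11: ready={B,H} → run H
t=12: ready={B,H} → run H
t=13: ready={B,H} → run H
t=14: ready={B,H} → run H
t=15: ready={B,H} → run H
t=16: ready={B,H} → run H
t=17: ready={B} → run B
t=18: ready={B} → run B
t=19: ready={B} → run B
t=20: ready={B} → run B
t=21: (idle)
t=22: (idle)
t=23: (idle)
t=24: (idle)

context switches = 5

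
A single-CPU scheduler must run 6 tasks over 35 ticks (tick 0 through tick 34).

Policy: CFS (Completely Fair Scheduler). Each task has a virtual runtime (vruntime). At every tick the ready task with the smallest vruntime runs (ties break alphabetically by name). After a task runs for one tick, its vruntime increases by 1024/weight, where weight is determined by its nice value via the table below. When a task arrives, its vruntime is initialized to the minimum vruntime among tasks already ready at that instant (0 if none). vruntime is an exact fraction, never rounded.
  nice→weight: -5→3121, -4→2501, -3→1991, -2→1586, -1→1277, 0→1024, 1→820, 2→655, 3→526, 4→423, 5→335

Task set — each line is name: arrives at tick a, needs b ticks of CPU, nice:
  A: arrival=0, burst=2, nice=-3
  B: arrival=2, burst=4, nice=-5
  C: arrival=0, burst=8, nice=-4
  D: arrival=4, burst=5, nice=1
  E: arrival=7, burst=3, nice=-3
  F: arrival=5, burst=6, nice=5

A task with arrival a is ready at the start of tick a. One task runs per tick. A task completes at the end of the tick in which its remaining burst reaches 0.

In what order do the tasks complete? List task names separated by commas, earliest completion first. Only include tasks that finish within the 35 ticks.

completion order = A, B, E, C, D, F

t=0: vr[A=0 C=0] → run A
t=1: vr[A=1024/1991 C=0] → run C
t=2: vr[A=1024/1991 B=1024/2501 C=1024/2501] → run B
t=3: vr[A=1024/1991 B=5756928/7805621 C=1024/2501] → run C
t=4: vr[A=1024/1991 B=5756928/7805621 C=2048/2501 D=1024/1991] → run A
t=5: vr[B=5756928/7805621 C=2048/2501 D=1024/1991 F=1024/1991] → run D
t=6: vr[B=5756928/7805621 C=2048/2501 D=719616/408155 F=1024/1991] → run F
t=7: vr[B=5756928/7805621 C=2048/2501 D=719616/408155 E=5756928/7805621 F=2381824/666985] → run B
t=8: vr[B=8317952/7805621 C=2048/2501 D=719616/408155 E=5756928/7805621 F=2381824/666985] → run E
t=9: vr[B=8317952/7805621 C=2048/2501 D=719616/408155 E=19454999552/15540991411 F=2381824/666985] → run C
t=10: vr[B=8317952/7805621 C=3072/2501 D=719616/408155 E=19454999552/15540991411 F=2381824/666985] → run B
t=11: vr[B=10878976/7805621 C=3072/2501 D=719616/408155 E=19454999552/15540991411 F=2381824/666985] → run C
t=12: vr[B=10878976/7805621 C=4096/2501 D=719616/408155 E=19454999552/15540991411 F=2381824/666985] → run E
t=13: vr[B=10878976/7805621 C=4096/2501 D=719616/408155 E=27447955456/15540991411 F=2381824/666985] → run B
t=14: vr[C=4096/2501 D=719616/408155 E=27447955456/15540991411 F=2381824/666985] → run C
t=15: vr[C=5120/2501 D=719616/408155 E=27447955456/15540991411 F=2381824/666985] → run D
t=16: vr[C=5120/2501 D=1229312/408155 E=27447955456/15540991411 F=2381824/666985] → run E
t=17: vr[C=5120/2501 D=1229312/408155 F=2381824/666985] → run C
t=18: vr[C=6144/2501 D=1229312/408155 F=2381824/666985] → run C
t=19: vr[C=7168/2501 D=1229312/408155 F=2381824/666985] → run C
t=20: vr[D=1229312/408155 F=2381824/666985] → run D
t=21: vr[D=1739008/408155 F=2381824/666985] → run F
t=22: vr[D=1739008/408155 F=4420608/666985] → run D
t=23: vr[D=2248704/408155 F=4420608/666985] → run D
t=24: vr[F=4420608/666985] → run F
t=25: vr[F=6459392/666985] → run F
t=26: vr[F=8498176/666985] → run F
t=27: vr[F=2107392/133397] → run F
t=28: (idle)
t=29: (idle)
t=30: (idle)
t=31: (idle)
t=32: (idle)
t=33: (idle)
t=34: (idle)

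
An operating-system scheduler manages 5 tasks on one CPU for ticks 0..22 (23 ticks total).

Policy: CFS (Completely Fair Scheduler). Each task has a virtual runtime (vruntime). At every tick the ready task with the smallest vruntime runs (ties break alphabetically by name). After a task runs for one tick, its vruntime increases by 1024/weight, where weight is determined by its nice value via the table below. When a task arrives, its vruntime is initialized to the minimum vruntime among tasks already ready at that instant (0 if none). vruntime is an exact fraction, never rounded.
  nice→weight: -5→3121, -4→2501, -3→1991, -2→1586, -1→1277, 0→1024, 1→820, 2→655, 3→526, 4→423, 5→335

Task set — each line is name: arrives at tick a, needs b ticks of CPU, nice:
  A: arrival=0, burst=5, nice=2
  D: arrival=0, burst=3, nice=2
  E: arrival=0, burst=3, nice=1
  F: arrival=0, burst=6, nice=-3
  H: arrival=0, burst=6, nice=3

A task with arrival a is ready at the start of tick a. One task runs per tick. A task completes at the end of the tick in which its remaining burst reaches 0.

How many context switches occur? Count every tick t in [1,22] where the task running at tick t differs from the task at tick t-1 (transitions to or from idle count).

context switches = 20

t=0: vr[A=0 D=0 E=0 F=0 H=0] → run A
t=1: vr[A=1024/655 D=0 E=0 F=0 H=0] → run D
t=2: vr[A=1024/655 D=1024/655 E=0 F=0 H=0] → run E
t=3: vr[A=1024/655 D=1024/655 E=256/205 F=0 H=0] → run F
t=4: vr[A=1024/655 D=1024/655 E=256/205 F=1024/1991 H=0] → run H
t=5: vr[A=1024/655 D=1024/655 E=256/205 F=1024/1991 H=512/263] → run F
t=6: vr[A=1024/655 D=1024/655 E=256/205 F=2048/1991 H=512/263] → run F
t=7: vr[A=1024/655 D=1024/655 E=256/205 F=3072/1991 H=512/263] → run E
t=8: vr[A=1024/655 D=1024/655 E=512/205 F=3072/1991 H=512/263] → run F
t=9: vr[A=1024/655 D=1024/655 E=512/205 F=4096/1991 H=512/263] → run A
t=10: vr[A=2048/655 D=1024/655 E=512/205 F=4096/1991 H=512/263] → run D
t=11: vr[A=2048/655 D=2048/655 E=512/205 F=4096/1991 H=512/263] → run H
t=12: vr[A=2048/655 D=2048/655 E=512/205 F=4096/1991 H=1024/263] → run F
t=13: vr[A=2048/655 D=2048/655 E=512/205 F=5120/1991 H=1024/263] → run E
t=14: vr[A=2048/655 D=2048/655 F=5120/1991 H=1024/263] → run F
t=15: vr[A=2048/655 D=2048/655 H=1024/263] → run A
t=16: vr[A=3072/655 D=2048/655 H=1024/263] → run D
t=17: vr[A=3072/655 H=1024/263] → run H
t=18: vr[A=3072/655 H=1536/263] → run A
t=19: vr[A=4096/655 H=1536/263] → run H
t=20: vr[A=4096/655 H=2048/263] → run A
t=21: vr[H=2048/263] → run H
t=22: vr[H=2560/263] → run H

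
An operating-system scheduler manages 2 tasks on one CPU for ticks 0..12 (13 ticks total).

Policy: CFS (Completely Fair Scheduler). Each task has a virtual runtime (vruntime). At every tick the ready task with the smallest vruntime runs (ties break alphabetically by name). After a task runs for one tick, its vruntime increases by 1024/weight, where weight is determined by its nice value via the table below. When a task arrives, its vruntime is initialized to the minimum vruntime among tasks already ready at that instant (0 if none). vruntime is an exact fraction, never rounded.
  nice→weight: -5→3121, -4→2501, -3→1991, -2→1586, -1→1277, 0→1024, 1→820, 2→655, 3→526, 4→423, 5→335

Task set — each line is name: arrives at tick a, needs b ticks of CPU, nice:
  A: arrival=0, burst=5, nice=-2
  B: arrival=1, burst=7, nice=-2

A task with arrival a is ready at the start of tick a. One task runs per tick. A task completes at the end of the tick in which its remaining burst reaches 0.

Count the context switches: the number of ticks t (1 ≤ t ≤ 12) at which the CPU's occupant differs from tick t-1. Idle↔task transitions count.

context switches = 8

t=0: vr[A=0] → run A
t=1: vr[A=512/793 B=512/793] → run A
t=2: vr[A=1024/793 B=512/793] → run B
t=3: vr[A=1024/793 B=1024/793] → run A
t=4: vr[A=1536/793 B=1024/793] → run B
t=5: vr[A=1536/793 B=1536/793] → run A
t=6: vr[A=2048/793 B=1536/793] → run B
t=7: vr[A=2048/793 B=2048/793] → run A
t=8: vr[B=2048/793] → run B
t=9: vr[B=2560/793] → run B
t=10: vr[B=3072/793] → run B
t=11: vr[B=3584/793] → run B
t=12: (idle)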